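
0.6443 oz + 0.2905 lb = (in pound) 0.3308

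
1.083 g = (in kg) 0.001083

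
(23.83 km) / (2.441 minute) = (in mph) 364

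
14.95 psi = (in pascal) 1.031e+05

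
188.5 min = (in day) 0.1309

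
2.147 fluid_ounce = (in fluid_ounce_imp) 2.235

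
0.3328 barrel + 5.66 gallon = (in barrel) 0.4676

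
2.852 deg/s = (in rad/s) 0.04978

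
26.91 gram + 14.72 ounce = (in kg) 0.4442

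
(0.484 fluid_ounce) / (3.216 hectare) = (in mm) 4.451e-07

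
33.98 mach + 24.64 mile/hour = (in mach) 34.01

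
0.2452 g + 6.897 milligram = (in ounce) 0.008892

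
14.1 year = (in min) 7.411e+06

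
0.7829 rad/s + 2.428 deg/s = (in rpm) 7.881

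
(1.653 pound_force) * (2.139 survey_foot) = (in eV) 2.992e+19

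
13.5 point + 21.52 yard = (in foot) 64.58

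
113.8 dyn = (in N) 0.001138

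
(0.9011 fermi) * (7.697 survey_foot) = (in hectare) 2.114e-19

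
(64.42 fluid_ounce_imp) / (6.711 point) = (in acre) 0.000191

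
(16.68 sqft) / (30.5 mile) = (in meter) 3.157e-05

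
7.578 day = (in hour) 181.9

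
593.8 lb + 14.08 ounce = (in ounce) 9515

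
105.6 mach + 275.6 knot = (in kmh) 1.3e+05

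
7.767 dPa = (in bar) 7.767e-06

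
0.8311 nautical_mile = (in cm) 1.539e+05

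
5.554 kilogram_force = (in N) 54.47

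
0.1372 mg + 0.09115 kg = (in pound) 0.201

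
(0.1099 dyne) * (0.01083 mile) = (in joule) 1.915e-05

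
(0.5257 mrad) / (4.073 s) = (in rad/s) 0.0001291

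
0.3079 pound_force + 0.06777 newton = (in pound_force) 0.3231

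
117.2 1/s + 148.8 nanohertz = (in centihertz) 1.172e+04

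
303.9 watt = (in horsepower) 0.4075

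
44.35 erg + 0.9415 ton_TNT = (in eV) 2.459e+28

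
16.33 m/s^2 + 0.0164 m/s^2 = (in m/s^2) 16.35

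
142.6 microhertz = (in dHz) 0.001426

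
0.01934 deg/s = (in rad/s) 0.0003375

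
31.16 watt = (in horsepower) 0.04179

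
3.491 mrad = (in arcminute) 12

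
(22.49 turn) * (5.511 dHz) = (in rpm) 743.7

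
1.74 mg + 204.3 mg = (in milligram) 206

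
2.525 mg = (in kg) 2.525e-06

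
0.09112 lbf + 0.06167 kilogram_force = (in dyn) 1.01e+05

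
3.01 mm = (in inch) 0.1185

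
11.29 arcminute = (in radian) 0.003284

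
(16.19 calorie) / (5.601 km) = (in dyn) 1209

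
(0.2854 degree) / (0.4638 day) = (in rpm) 1.187e-06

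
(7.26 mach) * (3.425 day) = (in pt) 2.074e+12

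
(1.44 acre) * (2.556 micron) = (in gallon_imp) 3.276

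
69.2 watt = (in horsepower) 0.0928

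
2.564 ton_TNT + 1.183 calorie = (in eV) 6.696e+28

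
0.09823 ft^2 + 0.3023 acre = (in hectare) 0.1223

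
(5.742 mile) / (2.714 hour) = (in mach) 0.002778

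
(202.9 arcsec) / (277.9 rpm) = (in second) 3.38e-05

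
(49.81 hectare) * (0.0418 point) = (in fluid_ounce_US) 2.484e+05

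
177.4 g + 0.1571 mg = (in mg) 1.774e+05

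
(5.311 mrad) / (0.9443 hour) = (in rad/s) 1.562e-06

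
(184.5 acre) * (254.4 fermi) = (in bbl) 1.195e-06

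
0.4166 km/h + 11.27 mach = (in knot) 7460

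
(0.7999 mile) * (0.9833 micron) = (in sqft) 0.01363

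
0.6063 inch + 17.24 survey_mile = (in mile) 17.24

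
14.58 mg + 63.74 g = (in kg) 0.06375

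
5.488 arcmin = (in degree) 0.09147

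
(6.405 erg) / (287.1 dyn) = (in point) 0.6324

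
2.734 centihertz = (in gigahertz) 2.734e-11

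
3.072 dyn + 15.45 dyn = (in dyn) 18.52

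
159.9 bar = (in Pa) 1.599e+07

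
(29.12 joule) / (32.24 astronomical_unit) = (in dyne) 6.038e-07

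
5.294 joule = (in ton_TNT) 1.265e-09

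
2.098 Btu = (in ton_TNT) 5.29e-07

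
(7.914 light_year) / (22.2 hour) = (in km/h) 3.373e+12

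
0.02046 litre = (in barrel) 0.0001287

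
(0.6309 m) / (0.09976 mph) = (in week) 2.339e-05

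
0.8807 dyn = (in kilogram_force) 8.981e-07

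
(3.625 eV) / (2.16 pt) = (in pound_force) 1.713e-16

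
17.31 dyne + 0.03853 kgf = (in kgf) 0.03855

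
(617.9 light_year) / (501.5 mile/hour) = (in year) 8.268e+08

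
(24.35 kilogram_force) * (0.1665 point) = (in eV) 8.754e+16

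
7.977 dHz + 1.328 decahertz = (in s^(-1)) 14.08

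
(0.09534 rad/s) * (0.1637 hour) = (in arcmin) 1.932e+05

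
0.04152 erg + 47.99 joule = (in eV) 2.995e+20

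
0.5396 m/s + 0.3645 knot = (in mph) 1.627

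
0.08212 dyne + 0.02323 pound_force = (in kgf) 0.01054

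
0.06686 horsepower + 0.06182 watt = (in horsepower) 0.06694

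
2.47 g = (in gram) 2.47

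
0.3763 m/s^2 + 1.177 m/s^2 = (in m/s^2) 1.553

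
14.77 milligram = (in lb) 3.256e-05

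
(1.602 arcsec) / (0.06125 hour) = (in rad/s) 3.522e-08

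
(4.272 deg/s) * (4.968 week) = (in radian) 2.24e+05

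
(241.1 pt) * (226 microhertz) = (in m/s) 1.922e-05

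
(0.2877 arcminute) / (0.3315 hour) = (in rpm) 6.697e-07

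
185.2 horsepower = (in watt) 1.381e+05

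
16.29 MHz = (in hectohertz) 1.629e+05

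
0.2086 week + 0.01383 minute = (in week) 0.2086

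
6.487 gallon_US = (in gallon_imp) 5.402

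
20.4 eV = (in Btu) 3.098e-21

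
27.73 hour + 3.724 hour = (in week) 0.1872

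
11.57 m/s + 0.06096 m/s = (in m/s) 11.63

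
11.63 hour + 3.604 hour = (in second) 5.484e+04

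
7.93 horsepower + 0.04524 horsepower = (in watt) 5947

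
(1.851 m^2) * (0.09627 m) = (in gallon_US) 47.07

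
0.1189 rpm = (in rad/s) 0.01245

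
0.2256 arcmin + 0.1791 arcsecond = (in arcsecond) 13.72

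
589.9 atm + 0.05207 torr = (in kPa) 5.977e+04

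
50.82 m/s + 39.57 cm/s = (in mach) 0.1504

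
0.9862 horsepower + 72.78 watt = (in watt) 808.2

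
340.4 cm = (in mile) 0.002115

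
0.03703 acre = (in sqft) 1613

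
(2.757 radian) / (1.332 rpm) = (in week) 3.268e-05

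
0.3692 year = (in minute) 1.941e+05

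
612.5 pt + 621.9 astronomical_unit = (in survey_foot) 3.052e+14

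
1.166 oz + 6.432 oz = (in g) 215.4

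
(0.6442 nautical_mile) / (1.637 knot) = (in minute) 23.61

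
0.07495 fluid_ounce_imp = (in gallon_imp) 0.0004684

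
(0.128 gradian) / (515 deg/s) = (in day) 2.589e-09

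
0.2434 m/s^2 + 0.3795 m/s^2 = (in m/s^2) 0.6229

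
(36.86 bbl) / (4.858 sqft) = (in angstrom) 1.298e+11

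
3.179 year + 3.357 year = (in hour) 5.726e+04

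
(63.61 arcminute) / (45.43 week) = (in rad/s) 6.734e-10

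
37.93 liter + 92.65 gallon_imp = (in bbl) 2.888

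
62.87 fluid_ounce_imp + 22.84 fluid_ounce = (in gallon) 0.6503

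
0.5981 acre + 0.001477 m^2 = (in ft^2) 2.605e+04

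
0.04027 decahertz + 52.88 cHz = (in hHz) 0.009315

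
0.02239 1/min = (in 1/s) 0.0003732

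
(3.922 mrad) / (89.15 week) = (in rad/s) 7.274e-11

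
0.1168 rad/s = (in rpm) 1.115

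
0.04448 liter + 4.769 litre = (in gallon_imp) 1.059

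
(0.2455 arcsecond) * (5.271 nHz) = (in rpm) 5.991e-14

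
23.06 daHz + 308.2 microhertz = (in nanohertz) 2.306e+11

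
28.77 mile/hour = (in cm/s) 1286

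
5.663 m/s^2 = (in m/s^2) 5.663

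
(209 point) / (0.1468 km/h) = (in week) 2.99e-06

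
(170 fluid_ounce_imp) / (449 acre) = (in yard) 2.907e-09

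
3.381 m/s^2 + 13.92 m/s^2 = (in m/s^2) 17.3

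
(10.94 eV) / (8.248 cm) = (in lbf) 4.777e-18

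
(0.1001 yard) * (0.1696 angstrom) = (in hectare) 1.552e-16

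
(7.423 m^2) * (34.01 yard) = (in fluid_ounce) 7.806e+06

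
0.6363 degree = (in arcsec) 2291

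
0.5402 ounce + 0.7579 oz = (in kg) 0.0368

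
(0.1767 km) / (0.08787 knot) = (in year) 0.000124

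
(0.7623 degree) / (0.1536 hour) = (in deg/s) 0.001379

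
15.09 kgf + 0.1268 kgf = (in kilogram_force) 15.22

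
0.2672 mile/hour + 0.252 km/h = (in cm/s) 18.94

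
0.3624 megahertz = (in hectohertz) 3624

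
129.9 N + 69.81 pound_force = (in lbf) 99.01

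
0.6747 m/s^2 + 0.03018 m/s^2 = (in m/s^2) 0.7049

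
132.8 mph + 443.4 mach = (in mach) 443.6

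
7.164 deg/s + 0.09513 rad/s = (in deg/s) 12.61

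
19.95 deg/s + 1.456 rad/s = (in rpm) 17.23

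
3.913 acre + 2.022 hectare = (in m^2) 3.606e+04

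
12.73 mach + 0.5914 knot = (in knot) 8426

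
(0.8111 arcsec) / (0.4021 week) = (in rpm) 1.544e-10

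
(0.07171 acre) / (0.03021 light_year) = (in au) 6.787e-24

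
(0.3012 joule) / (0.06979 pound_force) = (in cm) 97.02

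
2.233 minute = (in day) 0.001551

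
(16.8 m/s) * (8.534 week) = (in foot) 2.845e+08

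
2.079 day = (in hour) 49.9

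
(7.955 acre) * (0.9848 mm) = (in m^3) 31.7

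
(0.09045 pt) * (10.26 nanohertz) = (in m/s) 3.274e-13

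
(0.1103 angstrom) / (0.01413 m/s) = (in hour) 2.168e-13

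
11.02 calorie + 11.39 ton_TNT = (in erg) 4.766e+17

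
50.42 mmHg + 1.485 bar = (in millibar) 1552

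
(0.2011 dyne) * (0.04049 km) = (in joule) 8.143e-05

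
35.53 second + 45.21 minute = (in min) 45.8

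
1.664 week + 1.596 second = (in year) 0.03191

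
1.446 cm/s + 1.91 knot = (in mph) 2.23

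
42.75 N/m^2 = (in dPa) 427.5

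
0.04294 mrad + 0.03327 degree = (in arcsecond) 128.6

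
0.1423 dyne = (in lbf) 3.199e-07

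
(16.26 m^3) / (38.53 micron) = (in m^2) 4.22e+05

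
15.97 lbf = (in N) 71.04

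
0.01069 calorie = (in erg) 4.473e+05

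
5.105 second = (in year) 1.619e-07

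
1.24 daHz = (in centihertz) 1240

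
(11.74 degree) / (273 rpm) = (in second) 0.007167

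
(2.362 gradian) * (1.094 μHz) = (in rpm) 3.876e-07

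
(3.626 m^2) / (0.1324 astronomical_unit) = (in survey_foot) 6.006e-10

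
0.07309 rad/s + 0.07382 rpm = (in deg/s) 4.631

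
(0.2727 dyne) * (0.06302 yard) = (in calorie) 3.756e-08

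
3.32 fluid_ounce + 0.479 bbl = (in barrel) 0.4796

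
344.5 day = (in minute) 4.961e+05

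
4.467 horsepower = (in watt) 3331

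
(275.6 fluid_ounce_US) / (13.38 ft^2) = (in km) 6.557e-06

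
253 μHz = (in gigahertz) 2.53e-13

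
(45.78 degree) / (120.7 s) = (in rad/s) 0.00662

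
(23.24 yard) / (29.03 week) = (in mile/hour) 2.707e-06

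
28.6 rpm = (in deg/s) 171.6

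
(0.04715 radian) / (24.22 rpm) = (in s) 0.01859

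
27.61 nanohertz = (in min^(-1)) 1.657e-06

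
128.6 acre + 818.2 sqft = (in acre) 128.6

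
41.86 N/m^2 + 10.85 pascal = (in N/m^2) 52.71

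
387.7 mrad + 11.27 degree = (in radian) 0.5844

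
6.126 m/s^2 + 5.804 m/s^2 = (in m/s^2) 11.93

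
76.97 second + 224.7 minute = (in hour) 3.766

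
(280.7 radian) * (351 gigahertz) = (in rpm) 9.409e+14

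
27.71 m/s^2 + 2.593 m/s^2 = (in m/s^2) 30.3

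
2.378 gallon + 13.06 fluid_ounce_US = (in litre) 9.388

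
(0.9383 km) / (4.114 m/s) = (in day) 0.00264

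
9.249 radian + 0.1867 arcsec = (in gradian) 588.8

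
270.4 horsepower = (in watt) 2.016e+05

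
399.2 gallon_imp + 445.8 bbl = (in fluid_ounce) 2.458e+06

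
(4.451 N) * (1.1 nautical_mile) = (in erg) 9.068e+10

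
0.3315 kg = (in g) 331.5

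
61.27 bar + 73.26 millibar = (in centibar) 6134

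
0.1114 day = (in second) 9625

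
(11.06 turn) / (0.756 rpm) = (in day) 0.01016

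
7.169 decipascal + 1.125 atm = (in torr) 855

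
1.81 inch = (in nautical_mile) 2.482e-05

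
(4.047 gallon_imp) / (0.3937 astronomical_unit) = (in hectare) 3.124e-17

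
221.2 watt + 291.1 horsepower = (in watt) 2.173e+05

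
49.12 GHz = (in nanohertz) 4.912e+19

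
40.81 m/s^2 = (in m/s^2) 40.81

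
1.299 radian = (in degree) 74.43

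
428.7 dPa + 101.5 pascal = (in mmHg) 1.083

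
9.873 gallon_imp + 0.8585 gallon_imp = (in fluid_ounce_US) 1650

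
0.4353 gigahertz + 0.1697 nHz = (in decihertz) 4.353e+09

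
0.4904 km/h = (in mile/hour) 0.3047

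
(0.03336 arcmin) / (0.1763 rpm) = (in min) 8.76e-06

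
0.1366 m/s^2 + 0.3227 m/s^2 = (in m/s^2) 0.4593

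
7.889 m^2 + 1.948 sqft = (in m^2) 8.07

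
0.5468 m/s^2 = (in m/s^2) 0.5468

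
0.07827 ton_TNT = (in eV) 2.044e+27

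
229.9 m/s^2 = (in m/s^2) 229.9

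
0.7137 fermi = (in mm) 7.137e-13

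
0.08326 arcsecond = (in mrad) 0.0004037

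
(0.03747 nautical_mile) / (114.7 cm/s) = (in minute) 1.008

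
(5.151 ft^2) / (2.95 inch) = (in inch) 251.4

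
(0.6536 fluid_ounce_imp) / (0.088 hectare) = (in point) 5.982e-05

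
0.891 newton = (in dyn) 8.91e+04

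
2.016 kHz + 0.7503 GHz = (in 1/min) 4.502e+10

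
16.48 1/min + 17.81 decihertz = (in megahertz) 2.056e-06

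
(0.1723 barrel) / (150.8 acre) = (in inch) 1.767e-06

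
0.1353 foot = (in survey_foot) 0.1353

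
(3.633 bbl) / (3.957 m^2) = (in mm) 146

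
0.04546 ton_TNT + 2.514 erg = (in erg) 1.902e+15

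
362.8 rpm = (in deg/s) 2177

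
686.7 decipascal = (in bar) 0.0006867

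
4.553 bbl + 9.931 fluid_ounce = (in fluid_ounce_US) 2.449e+04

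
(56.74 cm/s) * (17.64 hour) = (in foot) 1.182e+05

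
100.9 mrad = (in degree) 5.781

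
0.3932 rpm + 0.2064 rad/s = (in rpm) 2.364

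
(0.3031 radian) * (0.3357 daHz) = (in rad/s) 1.018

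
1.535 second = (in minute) 0.02558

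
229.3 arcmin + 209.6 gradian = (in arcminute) 1.155e+04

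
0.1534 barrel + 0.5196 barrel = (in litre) 107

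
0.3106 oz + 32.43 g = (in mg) 4.124e+04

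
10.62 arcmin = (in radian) 0.003089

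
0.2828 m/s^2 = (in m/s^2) 0.2828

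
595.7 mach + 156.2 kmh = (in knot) 3.944e+05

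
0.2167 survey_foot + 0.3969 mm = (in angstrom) 6.645e+08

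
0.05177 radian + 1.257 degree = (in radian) 0.07371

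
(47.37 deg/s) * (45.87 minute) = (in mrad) 2.275e+06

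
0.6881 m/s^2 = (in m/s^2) 0.6881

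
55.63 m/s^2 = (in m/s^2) 55.63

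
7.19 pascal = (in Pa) 7.19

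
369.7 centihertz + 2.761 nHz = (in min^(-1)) 221.8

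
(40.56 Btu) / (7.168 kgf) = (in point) 1.726e+06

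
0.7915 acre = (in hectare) 0.3203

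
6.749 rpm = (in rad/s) 0.7068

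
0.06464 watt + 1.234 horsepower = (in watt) 920.3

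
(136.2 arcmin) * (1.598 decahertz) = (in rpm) 6.046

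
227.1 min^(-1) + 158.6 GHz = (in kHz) 1.586e+08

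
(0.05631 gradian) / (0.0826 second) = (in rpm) 0.1023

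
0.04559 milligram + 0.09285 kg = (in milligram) 9.285e+04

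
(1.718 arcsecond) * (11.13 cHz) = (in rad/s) 9.27e-07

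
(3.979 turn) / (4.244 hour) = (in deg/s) 0.09376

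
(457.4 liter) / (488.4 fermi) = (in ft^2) 1.008e+13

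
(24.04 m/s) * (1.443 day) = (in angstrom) 2.997e+16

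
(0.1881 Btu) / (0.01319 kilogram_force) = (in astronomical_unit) 1.026e-08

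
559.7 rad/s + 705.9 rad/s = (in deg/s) 7.251e+04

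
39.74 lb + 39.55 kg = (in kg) 57.58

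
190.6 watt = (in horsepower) 0.2556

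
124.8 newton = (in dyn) 1.248e+07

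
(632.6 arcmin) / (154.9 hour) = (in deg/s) 1.891e-05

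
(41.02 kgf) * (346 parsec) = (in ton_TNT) 1.026e+12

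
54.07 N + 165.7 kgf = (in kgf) 171.2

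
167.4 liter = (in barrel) 1.053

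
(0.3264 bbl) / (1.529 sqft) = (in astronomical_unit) 2.442e-12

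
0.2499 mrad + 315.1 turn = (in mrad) 1.98e+06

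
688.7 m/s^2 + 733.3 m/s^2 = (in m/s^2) 1422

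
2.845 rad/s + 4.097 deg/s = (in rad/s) 2.917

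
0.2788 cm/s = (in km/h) 0.01004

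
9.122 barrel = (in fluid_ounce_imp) 5.104e+04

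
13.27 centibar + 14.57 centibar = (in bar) 0.2784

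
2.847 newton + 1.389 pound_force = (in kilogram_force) 0.9204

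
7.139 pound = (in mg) 3.238e+06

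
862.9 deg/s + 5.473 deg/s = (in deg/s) 868.4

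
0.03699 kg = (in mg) 3.699e+04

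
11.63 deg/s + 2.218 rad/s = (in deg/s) 138.7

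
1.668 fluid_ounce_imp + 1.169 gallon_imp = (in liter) 5.362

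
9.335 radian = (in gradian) 594.3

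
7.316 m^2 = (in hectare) 0.0007316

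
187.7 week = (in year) 3.6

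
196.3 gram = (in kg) 0.1963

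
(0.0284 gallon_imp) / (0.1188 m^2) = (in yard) 0.001189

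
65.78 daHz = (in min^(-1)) 3.947e+04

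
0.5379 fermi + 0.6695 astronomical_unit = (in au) 0.6695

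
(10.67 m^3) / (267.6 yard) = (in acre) 1.078e-05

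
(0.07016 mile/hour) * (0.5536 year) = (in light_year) 5.788e-11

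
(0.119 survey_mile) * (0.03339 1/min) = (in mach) 0.000313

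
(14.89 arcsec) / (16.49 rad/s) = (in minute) 7.296e-08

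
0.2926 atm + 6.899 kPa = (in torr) 274.1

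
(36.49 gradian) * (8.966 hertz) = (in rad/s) 5.139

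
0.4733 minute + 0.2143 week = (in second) 1.296e+05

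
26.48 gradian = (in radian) 0.4159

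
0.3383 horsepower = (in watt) 252.3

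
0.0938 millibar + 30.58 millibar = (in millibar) 30.67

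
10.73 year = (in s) 3.384e+08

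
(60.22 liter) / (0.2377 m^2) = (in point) 718.1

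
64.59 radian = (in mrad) 6.459e+04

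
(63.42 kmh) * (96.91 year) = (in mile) 3.345e+07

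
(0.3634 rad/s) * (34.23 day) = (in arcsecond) 2.217e+11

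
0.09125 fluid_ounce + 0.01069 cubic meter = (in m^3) 0.01069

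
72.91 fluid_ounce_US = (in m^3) 0.002156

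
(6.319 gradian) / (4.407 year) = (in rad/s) 7.142e-10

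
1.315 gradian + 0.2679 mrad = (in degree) 1.199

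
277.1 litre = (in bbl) 1.743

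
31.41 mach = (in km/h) 3.85e+04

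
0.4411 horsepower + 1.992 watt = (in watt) 330.9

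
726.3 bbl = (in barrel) 726.3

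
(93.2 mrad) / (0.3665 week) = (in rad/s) 4.205e-07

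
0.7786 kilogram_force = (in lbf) 1.717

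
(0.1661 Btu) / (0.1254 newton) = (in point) 3.961e+06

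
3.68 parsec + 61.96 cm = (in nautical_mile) 6.131e+13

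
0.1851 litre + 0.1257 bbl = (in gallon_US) 5.328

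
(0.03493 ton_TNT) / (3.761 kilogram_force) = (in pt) 1.123e+10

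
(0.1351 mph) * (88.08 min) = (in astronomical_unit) 2.134e-09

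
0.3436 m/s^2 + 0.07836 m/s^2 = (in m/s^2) 0.422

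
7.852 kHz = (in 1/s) 7852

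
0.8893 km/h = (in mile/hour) 0.5526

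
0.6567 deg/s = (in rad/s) 0.01146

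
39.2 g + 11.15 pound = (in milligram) 5.097e+06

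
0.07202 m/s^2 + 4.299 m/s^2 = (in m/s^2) 4.371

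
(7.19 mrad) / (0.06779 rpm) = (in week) 1.675e-06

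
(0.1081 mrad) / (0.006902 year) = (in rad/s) 4.966e-10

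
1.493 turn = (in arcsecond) 1.935e+06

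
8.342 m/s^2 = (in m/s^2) 8.342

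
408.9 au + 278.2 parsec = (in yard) 9.388e+18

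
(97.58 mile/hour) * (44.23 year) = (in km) 6.085e+07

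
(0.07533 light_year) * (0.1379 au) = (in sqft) 1.583e+26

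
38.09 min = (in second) 2285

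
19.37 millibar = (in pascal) 1937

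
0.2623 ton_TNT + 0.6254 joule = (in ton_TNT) 0.2623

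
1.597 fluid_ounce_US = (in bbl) 0.0002971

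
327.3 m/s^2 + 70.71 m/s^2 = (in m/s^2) 398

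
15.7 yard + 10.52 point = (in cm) 1436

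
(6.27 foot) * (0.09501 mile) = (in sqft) 3145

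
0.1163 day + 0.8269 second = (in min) 167.5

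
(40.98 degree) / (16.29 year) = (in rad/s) 1.392e-09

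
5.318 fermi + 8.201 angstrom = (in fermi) 8.201e+05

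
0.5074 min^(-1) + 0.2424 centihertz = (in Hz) 0.01088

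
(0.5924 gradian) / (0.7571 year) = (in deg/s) 2.233e-08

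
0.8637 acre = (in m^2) 3495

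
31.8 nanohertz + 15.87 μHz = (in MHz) 1.59e-11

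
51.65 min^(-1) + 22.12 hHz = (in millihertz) 2.213e+06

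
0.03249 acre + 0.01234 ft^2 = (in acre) 0.03249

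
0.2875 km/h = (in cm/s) 7.986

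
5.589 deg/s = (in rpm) 0.9315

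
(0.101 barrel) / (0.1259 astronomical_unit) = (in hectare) 8.526e-17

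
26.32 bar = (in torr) 1.974e+04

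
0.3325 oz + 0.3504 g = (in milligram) 9777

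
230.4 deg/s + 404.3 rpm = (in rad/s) 46.36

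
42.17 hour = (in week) 0.251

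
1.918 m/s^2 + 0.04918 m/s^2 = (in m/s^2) 1.967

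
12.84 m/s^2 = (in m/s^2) 12.84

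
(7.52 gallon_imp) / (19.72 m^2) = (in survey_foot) 0.005688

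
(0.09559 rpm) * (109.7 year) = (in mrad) 3.463e+10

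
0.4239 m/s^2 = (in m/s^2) 0.4239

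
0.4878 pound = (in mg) 2.213e+05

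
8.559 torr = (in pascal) 1141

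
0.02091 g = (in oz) 0.0007376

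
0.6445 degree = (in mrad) 11.25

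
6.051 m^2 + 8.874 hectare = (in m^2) 8.875e+04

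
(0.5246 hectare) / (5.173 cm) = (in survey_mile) 63.01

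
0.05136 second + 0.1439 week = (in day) 1.007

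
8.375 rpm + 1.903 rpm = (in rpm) 10.28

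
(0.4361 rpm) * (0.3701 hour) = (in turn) 9.684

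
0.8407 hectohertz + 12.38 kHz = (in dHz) 1.246e+05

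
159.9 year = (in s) 5.043e+09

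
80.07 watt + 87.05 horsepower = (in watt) 6.499e+04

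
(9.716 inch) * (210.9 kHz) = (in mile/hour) 1.164e+05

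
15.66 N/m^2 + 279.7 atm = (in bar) 283.4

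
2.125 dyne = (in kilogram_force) 2.167e-06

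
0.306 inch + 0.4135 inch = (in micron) 1.828e+04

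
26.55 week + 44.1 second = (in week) 26.55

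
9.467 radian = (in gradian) 602.7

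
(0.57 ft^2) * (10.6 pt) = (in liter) 0.198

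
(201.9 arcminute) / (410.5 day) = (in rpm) 1.581e-08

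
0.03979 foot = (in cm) 1.213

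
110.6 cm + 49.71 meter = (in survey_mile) 0.03158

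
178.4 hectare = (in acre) 440.8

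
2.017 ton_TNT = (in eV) 5.267e+28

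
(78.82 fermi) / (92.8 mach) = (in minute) 4.157e-20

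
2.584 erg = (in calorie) 6.176e-08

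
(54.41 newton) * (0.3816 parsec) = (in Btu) 6.072e+14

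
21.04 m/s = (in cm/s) 2104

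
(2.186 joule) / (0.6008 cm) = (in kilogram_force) 37.1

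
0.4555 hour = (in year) 5.2e-05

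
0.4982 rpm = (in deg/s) 2.989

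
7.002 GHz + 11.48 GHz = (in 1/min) 1.109e+12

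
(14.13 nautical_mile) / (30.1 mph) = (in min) 32.41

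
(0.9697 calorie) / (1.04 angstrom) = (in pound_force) 8.77e+09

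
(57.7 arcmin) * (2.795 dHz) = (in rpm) 0.0448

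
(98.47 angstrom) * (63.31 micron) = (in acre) 1.54e-16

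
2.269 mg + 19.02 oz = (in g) 539.2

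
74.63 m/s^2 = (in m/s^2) 74.63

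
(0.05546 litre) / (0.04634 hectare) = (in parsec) 3.879e-24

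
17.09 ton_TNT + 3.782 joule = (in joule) 7.15e+10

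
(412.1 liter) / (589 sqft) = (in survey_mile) 4.68e-06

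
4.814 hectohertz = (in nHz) 4.814e+11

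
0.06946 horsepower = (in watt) 51.8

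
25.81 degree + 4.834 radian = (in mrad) 5284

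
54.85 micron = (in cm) 0.005485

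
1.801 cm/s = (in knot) 0.03501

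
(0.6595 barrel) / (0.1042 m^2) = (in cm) 100.6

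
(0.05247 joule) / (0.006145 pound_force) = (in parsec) 6.221e-17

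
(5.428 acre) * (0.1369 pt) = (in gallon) 280.3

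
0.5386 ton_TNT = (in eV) 1.407e+28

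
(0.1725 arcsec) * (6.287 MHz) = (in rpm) 50.21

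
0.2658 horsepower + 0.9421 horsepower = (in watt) 900.7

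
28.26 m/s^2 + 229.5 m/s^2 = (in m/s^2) 257.8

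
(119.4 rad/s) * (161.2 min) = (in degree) 6.617e+07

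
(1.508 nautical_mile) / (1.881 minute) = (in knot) 48.1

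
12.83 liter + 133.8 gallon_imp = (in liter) 621.1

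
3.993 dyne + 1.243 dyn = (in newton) 5.236e-05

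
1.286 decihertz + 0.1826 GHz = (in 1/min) 1.096e+10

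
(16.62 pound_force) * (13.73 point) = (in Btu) 0.0003394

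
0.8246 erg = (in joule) 8.246e-08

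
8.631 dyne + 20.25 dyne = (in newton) 0.0002888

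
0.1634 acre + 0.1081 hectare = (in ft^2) 1.875e+04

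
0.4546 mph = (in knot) 0.395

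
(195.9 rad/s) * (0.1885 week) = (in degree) 1.28e+09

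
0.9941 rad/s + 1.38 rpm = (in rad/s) 1.139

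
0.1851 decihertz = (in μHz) 1.851e+04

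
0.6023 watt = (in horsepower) 0.0008077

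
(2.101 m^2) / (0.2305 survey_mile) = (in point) 16.05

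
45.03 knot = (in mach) 0.06803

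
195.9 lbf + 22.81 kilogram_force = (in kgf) 111.7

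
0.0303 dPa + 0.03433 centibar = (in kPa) 0.03433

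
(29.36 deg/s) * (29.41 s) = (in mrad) 1.507e+04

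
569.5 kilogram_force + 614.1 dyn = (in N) 5585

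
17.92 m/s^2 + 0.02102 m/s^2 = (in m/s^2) 17.94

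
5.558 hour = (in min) 333.5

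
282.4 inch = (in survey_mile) 0.004457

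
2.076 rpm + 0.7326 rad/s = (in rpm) 9.072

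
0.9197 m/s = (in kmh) 3.311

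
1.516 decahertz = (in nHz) 1.516e+10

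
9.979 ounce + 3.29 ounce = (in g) 376.2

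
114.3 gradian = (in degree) 102.9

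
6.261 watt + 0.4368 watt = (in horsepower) 0.008982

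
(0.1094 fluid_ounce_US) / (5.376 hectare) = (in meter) 6.018e-11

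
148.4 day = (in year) 0.4066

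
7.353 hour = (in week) 0.04377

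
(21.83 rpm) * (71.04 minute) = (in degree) 5.583e+05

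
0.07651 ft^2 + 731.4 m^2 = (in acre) 0.1807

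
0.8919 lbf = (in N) 3.967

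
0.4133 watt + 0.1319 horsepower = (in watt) 98.77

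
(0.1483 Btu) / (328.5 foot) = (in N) 1.563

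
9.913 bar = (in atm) 9.783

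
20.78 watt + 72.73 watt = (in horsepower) 0.1254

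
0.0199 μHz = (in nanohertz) 19.9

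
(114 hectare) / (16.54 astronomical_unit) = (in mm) 0.0004607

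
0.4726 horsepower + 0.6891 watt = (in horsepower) 0.4735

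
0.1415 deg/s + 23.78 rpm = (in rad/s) 2.493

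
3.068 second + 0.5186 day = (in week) 0.07409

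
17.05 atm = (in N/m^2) 1.728e+06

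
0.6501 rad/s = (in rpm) 6.208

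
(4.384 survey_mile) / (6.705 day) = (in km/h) 0.04384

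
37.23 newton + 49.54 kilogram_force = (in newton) 523.1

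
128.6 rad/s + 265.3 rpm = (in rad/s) 156.4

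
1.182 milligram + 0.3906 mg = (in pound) 3.467e-06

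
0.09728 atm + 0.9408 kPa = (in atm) 0.1066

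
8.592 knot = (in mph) 9.887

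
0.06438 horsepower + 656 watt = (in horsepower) 0.9441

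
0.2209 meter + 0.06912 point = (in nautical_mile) 0.0001193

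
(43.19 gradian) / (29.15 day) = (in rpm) 2.572e-06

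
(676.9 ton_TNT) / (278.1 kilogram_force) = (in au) 0.006942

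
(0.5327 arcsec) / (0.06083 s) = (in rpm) 0.0004054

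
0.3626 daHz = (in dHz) 36.26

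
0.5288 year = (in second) 1.668e+07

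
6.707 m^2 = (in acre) 0.001657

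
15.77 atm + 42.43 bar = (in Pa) 5.841e+06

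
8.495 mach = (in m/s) 2893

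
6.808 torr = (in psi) 0.1316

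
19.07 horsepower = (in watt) 1.422e+04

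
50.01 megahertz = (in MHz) 50.01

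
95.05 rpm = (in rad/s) 9.954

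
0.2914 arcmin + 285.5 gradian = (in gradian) 285.5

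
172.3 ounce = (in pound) 10.77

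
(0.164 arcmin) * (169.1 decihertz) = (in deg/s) 0.04622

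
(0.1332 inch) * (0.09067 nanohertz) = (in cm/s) 3.068e-11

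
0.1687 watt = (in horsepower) 0.0002262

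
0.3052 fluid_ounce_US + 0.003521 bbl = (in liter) 0.5688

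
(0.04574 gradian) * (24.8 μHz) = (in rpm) 1.702e-07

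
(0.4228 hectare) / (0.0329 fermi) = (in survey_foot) 4.216e+20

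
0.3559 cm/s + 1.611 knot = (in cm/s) 83.23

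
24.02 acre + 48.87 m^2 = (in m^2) 9.725e+04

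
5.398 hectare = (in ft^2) 5.81e+05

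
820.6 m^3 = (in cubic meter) 820.6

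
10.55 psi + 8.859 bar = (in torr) 7190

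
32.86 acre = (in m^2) 1.33e+05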